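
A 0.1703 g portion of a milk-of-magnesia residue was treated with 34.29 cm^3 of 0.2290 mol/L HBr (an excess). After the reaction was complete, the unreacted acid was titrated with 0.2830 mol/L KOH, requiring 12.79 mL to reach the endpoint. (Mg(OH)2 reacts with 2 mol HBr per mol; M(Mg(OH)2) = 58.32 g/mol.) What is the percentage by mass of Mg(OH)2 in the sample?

Total n(HBr) added = 0.2290 x 0.03429 = 0.007852 mol.
n(KOH) used = 0.2830 x 0.01279 = 0.003620 mol, which equals the excess n(HBr).
So n(HBr) consumed by the sample = 0.007852 - 0.003620 = 0.004233 mol.
n(Mg(OH)2) = 0.004233 / 2 = 0.002116 mol.
mass Mg(OH)2 = 0.002116 x 58.32 = 0.1234 g, so %Mg(OH)2 = 0.1234/0.1703 x 100 = 72.5%.

72.5%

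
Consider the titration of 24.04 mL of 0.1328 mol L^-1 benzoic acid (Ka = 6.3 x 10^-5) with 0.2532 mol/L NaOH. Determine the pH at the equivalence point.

n(C6H5COOH) = 0.1328 x 0.02404 = 0.003193 mol; V(NaOH) at equivalence = 0.003193/0.2532 = 0.01261 L.
At equivalence all the acid is converted to C6H5COO-; total volume = 0.02404 + 0.01261 = 0.03665 L, so [C6H5COO-] = 0.003193/0.03665 = 0.08711 M.
Kb = Kw/Ka = 1.0e-14 / 6.3 x 10^-5 = 1.59e-10.
[OH^-] = sqrt(Kb x [C6H5COO-]) = sqrt(1.59e-10 x 0.08711) = 3.72e-6 M.
pOH = 5.43, so pH = 14.00 - 5.43 = 8.57.

8.57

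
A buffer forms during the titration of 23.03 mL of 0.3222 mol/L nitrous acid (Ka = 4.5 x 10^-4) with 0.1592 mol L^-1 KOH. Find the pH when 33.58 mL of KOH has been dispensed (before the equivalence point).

Initial n(HNO2) = 0.3222 x 0.02303 = 0.007420 mol.
n(KOH) added = 0.1592 x 0.03358 = 0.005346 mol, converting that many moles of HNO2 to NO2-.
Remaining n(HNO2) = 0.002074 mol; n(NO2-) = 0.005346 mol.
By Henderson-Hasselbalch, pH = pKa + log([A^-]/[HA]) = 3.35 + log(0.005346/0.002074) = 3.35 + (+0.41) = 3.76.

3.76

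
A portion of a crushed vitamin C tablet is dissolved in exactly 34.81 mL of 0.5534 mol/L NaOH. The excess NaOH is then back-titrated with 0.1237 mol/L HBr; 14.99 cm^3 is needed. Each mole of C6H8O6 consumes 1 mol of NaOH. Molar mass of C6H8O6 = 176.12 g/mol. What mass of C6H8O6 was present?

Total n(NaOH) added = 0.5534 x 0.03481 = 0.01926 mol.
n(HBr) used = 0.1237 x 0.01499 = 0.001854 mol, which equals the excess n(NaOH).
So n(NaOH) consumed by the sample = 0.01926 - 0.001854 = 0.01741 mol.
n(C6H8O6) = 0.01741 / 1 = 0.01741 mol.
mass = 0.01741 mol x 176.12 g/mol = 3.07 g.

3.07 g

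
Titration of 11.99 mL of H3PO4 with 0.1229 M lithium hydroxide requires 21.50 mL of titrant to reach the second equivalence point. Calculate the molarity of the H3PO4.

n(LiOH) = 0.1229 x 0.02150 = 0.002642 mol.
At the second equivalence point, 2 mol OH^- react per mol H3PO4, so n(H3PO4) = 0.002642 / 2 = 0.001321 mol.
[H3PO4] = 0.001321 / 0.01199 L = 0.110 M.

0.110 M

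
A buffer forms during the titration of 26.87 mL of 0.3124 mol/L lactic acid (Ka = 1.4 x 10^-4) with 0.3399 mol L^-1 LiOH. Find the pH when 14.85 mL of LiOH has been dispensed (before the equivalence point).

4.03

Initial n(HC3H5O3) = 0.3124 x 0.02687 = 0.008394 mol.
n(LiOH) added = 0.3399 x 0.01485 = 0.005048 mol, converting that many moles of HC3H5O3 to C3H5O3-.
Remaining n(HC3H5O3) = 0.003347 mol; n(C3H5O3-) = 0.005048 mol.
By Henderson-Hasselbalch, pH = pKa + log([A^-]/[HA]) = 3.85 + log(0.005048/0.003347) = 3.85 + (+0.18) = 4.03.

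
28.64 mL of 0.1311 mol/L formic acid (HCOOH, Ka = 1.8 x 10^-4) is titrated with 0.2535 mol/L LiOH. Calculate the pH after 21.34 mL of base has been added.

12.52

n(acid) = 0.1311 x 0.02864 = 0.003755 mol; n(LiOH) added = 0.2535 x 0.02134 = 0.005410 mol.
Base is in excess by 0.005410 - 0.003755 = 0.001655 mol in a total volume of 0.04998 L.
[OH^-] = 0.001655/0.04998 = 0.03311 M, so pOH = 1.48 and pH = 14.00 - 1.48 = 12.52.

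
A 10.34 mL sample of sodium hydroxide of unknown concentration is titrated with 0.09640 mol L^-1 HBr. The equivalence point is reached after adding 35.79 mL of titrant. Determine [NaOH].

n(HBr) delivered = 0.09640 x 0.03579 = 0.003450 mol.
For a 1:1 reaction, n(NaOH) = 0.003450 mol.
[NaOH] = 0.003450 mol / 0.01034 L = 0.334 M.

0.334 M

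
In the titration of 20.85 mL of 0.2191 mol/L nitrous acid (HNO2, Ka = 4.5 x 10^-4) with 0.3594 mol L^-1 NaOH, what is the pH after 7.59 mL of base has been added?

3.52

Initial n(HNO2) = 0.2191 x 0.02085 = 0.004568 mol.
n(NaOH) added = 0.3594 x 0.007590 = 0.002728 mol, converting that many moles of HNO2 to NO2-.
Remaining n(HNO2) = 0.001840 mol; n(NO2-) = 0.002728 mol.
By Henderson-Hasselbalch, pH = pKa + log([A^-]/[HA]) = 3.35 + log(0.002728/0.001840) = 3.35 + (+0.17) = 3.52.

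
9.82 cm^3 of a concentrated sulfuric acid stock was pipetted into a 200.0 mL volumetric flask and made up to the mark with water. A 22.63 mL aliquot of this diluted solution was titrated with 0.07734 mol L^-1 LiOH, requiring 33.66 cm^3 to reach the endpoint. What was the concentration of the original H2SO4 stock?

n(LiOH) = 0.07734 x 0.03366 = 0.002603 mol.
n(H2SO4) in the aliquot = 0.002603 x 1/2 = 0.001302 mol.
[diluted H2SO4] = 0.001302 / 0.02263 = 0.05752 M.
Dilution factor = 200.0/9.820 = 20.37, so [stock] = 0.05752 x 20.37 = 1.17 M.

1.17 M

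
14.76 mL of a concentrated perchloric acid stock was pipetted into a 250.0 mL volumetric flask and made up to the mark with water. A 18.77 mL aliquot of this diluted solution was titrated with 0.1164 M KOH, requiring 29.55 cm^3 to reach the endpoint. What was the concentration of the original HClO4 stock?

n(KOH) = 0.1164 x 0.02955 = 0.003440 mol.
n(HClO4) in the aliquot = 0.003440 mol.
[diluted HClO4] = 0.003440 / 0.01877 = 0.1833 M.
Dilution factor = 250.0/14.76 = 16.94, so [stock] = 0.1833 x 16.94 = 3.10 M.

3.10 M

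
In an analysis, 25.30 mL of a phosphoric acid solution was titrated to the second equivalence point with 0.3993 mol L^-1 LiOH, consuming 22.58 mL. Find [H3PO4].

n(LiOH) = 0.3993 x 0.02258 = 0.009016 mol.
At the second equivalence point, 2 mol OH^- react per mol H3PO4, so n(H3PO4) = 0.009016 / 2 = 0.004508 mol.
[H3PO4] = 0.004508 / 0.02530 L = 0.178 M.

0.178 M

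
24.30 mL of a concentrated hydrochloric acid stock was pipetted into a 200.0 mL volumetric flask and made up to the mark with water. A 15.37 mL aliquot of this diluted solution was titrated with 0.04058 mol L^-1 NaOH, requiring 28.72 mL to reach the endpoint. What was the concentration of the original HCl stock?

n(NaOH) = 0.04058 x 0.02872 = 0.001165 mol.
n(HCl) in the aliquot = 0.001165 mol.
[diluted HCl] = 0.001165 / 0.01537 = 0.07583 M.
Dilution factor = 200.0/24.30 = 8.230, so [stock] = 0.07583 x 8.230 = 0.624 M.

0.624 M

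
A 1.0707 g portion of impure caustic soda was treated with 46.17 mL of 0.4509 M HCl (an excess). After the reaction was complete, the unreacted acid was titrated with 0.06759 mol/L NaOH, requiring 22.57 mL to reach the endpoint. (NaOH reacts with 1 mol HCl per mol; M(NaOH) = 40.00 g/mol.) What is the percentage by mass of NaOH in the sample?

72.1%

Total n(HCl) added = 0.4509 x 0.04617 = 0.02082 mol.
n(NaOH) used = 0.06759 x 0.02257 = 0.001526 mol, which equals the excess n(HCl).
So n(HCl) consumed by the sample = 0.02082 - 0.001526 = 0.01929 mol.
n(NaOH) = 0.01929 / 1 = 0.01929 mol.
mass NaOH = 0.01929 x 40.00 = 0.7717 g, so %NaOH = 0.7717/1.0707 x 100 = 72.1%.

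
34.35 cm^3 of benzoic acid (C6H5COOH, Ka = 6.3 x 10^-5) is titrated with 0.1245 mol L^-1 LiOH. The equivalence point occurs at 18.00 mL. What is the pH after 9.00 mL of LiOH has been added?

9.00 mL is exactly half the equivalence volume (18.00/2), i.e. the half-equivalence point.
There, n(HA) = n(A^-), so pH = pKa = -log(6.3 x 10^-5) = 4.20.

4.20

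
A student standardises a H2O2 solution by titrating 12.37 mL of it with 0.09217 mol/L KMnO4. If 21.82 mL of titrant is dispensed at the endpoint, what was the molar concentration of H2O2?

n(KMnO4) = 0.09217 x 0.02182 = 0.002011 mol.
From the balanced equation, 2 mol KMnO4 reacts with 5 mol H2O2, so n(H2O2) = 0.002011 x 5/2 = 0.005028 mol.
[H2O2] = 0.005028 / 0.01237 L = 0.406 M.

0.406 M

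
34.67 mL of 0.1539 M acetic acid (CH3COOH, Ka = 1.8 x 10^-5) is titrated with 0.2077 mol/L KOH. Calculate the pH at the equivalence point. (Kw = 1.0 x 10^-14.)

n(CH3COOH) = 0.1539 x 0.03467 = 0.005336 mol; V(KOH) at equivalence = 0.005336/0.2077 = 0.02569 L.
At equivalence all the acid is converted to CH3COO-; total volume = 0.03467 + 0.02569 = 0.06036 L, so [CH3COO-] = 0.005336/0.06036 = 0.08840 M.
Kb = Kw/Ka = 1.0e-14 / 1.8 x 10^-5 = 5.56e-10.
[OH^-] = sqrt(Kb x [CH3COO-]) = sqrt(5.56e-10 x 0.08840) = 7.01e-6 M.
pOH = 5.15, so pH = 14.00 - 5.15 = 8.85.

8.85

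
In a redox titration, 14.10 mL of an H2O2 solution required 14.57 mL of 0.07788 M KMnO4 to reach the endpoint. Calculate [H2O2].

0.201 M

n(KMnO4) = 0.07788 x 0.01457 = 0.001135 mol.
From the balanced equation, 2 mol KMnO4 reacts with 5 mol H2O2, so n(H2O2) = 0.001135 x 5/2 = 0.002837 mol.
[H2O2] = 0.002837 / 0.01410 L = 0.201 M.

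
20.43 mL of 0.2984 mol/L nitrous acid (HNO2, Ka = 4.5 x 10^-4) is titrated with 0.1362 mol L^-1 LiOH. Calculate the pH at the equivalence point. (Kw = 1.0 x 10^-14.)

8.16

n(HNO2) = 0.2984 x 0.02043 = 0.006096 mol; V(LiOH) at equivalence = 0.006096/0.1362 = 0.04476 L.
At equivalence all the acid is converted to NO2-; total volume = 0.02043 + 0.04476 = 0.06519 L, so [NO2-] = 0.006096/0.06519 = 0.09352 M.
Kb = Kw/Ka = 1.0e-14 / 4.5 x 10^-4 = 2.22e-11.
[OH^-] = sqrt(Kb x [NO2-]) = sqrt(2.22e-11 x 0.09352) = 1.44e-6 M.
pOH = 5.84, so pH = 14.00 - 5.84 = 8.16.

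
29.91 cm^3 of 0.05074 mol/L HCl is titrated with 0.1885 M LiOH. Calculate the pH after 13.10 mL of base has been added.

12.34

n(acid) = 0.05074 x 0.02991 = 0.001518 mol; n(LiOH) added = 0.1885 x 0.01310 = 0.002469 mol.
Base is in excess by 0.002469 - 0.001518 = 0.0009517 mol in a total volume of 0.04301 L.
[OH^-] = 0.0009517/0.04301 = 0.02213 M, so pOH = 1.66 and pH = 14.00 - 1.66 = 12.34.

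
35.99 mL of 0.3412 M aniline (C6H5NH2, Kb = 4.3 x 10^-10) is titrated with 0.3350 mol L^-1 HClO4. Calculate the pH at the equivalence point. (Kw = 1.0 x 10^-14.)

n(C6H5NH2) = 0.3412 x 0.03599 = 0.01228 mol; V(HClO4) at equivalence = 0.01228/0.3350 = 0.03666 L.
At equivalence the base is fully converted to C6H5NH3+; total volume = 0.07265 L, so [C6H5NH3+] = 0.01228/0.07265 = 0.1690 M.
Ka(C6H5NH3+) = Kw/Kb = 1.0e-14 / 4.3 x 10^-10 = 2.33e-5.
[H^+] = sqrt(Ka x [C6H5NH3+]) = sqrt(2.33e-5 x 0.1690) = 0.00198 M.
pH = -log(0.00198) = 2.70.

2.70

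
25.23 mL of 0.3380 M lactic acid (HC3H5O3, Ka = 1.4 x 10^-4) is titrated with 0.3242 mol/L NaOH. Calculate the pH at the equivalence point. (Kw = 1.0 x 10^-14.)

8.54

n(HC3H5O3) = 0.3380 x 0.02523 = 0.008528 mol; V(NaOH) at equivalence = 0.008528/0.3242 = 0.02630 L.
At equivalence all the acid is converted to C3H5O3-; total volume = 0.02523 + 0.02630 = 0.05153 L, so [C3H5O3-] = 0.008528/0.05153 = 0.1655 M.
Kb = Kw/Ka = 1.0e-14 / 1.4 x 10^-4 = 7.14e-11.
[OH^-] = sqrt(Kb x [C3H5O3-]) = sqrt(7.14e-11 x 0.1655) = 3.44e-6 M.
pOH = 5.46, so pH = 14.00 - 5.46 = 8.54.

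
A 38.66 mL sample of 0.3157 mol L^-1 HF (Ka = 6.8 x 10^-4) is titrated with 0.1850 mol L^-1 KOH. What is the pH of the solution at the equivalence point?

8.12

n(HF) = 0.3157 x 0.03866 = 0.01220 mol; V(KOH) at equivalence = 0.01220/0.1850 = 0.06597 L.
At equivalence all the acid is converted to F-; total volume = 0.03866 + 0.06597 = 0.1046 L, so [F-] = 0.01220/0.1046 = 0.1166 M.
Kb = Kw/Ka = 1.0e-14 / 6.8 x 10^-4 = 1.47e-11.
[OH^-] = sqrt(Kb x [F-]) = sqrt(1.47e-11 x 0.1166) = 1.31e-6 M.
pOH = 5.88, so pH = 14.00 - 5.88 = 8.12.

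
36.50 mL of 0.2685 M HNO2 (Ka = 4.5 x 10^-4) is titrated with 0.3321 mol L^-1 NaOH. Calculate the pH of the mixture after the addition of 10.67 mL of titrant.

3.10

Initial n(HNO2) = 0.2685 x 0.03650 = 0.009800 mol.
n(NaOH) added = 0.3321 x 0.01067 = 0.003544 mol, converting that many moles of HNO2 to NO2-.
Remaining n(HNO2) = 0.006257 mol; n(NO2-) = 0.003544 mol.
By Henderson-Hasselbalch, pH = pKa + log([A^-]/[HA]) = 3.35 + log(0.003544/0.006257) = 3.35 + (-0.25) = 3.10.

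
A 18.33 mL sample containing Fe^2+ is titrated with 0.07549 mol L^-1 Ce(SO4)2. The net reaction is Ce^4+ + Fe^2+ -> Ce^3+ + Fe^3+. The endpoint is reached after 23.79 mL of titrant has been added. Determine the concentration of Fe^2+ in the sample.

0.0980 M

n(Ce(SO4)2) = 0.07549 x 0.02379 = 0.001796 mol.
From the balanced equation, 1 mol Ce(SO4)2 reacts with 1 mol Fe^2+, so n(Fe^2+) = 0.001796 x 1/1 = 0.001796 mol.
[Fe^2+] = 0.001796 / 0.01833 L = 0.0980 M.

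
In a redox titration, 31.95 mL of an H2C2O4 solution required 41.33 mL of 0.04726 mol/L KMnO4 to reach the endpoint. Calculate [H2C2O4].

0.153 M

n(KMnO4) = 0.04726 x 0.04133 = 0.001953 mol.
From the balanced equation, 2 mol KMnO4 reacts with 5 mol H2C2O4, so n(H2C2O4) = 0.001953 x 5/2 = 0.004883 mol.
[H2C2O4] = 0.004883 / 0.03195 L = 0.153 M.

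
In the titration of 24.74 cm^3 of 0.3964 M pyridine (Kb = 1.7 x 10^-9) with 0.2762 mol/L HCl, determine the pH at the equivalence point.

3.01

n(C5H5N) = 0.3964 x 0.02474 = 0.009807 mol; V(HCl) at equivalence = 0.009807/0.2762 = 0.03551 L.
At equivalence the base is fully converted to C5H5NH+; total volume = 0.06025 L, so [C5H5NH+] = 0.009807/0.06025 = 0.1628 M.
Ka(C5H5NH+) = Kw/Kb = 1.0e-14 / 1.7 x 10^-9 = 5.88e-6.
[H^+] = sqrt(Ka x [C5H5NH+]) = sqrt(5.88e-6 x 0.1628) = 0.000979 M.
pH = -log(0.000979) = 3.01.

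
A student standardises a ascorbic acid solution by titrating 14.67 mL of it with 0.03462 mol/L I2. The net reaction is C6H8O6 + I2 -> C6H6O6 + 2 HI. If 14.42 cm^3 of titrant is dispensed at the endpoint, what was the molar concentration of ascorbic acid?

0.0340 M

n(I2) = 0.03462 x 0.01442 = 0.0004992 mol.
From the balanced equation, 1 mol I2 reacts with 1 mol ascorbic acid, so n(ascorbic acid) = 0.0004992 x 1/1 = 0.0004992 mol.
[ascorbic acid] = 0.0004992 / 0.01467 L = 0.0340 M.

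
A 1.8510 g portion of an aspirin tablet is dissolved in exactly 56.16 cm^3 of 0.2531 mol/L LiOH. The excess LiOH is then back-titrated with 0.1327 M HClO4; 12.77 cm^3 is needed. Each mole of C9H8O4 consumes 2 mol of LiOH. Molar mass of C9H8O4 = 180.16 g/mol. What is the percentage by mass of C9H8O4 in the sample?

60.9%

Total n(LiOH) added = 0.2531 x 0.05616 = 0.01421 mol.
n(HClO4) used = 0.1327 x 0.01277 = 0.001695 mol, which equals the excess n(LiOH).
So n(LiOH) consumed by the sample = 0.01421 - 0.001695 = 0.01252 mol.
n(C9H8O4) = 0.01252 / 2 = 0.006260 mol.
mass C9H8O4 = 0.006260 x 180.16 = 1.128 g, so %C9H8O4 = 1.128/1.8510 x 100 = 60.9%.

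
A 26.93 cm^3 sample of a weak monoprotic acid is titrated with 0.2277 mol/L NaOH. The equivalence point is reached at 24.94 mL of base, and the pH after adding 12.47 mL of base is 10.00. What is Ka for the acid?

1.0 x 10^-10

12.47 mL is half of the equivalence volume, so this is the half-equivalence point where [HA] = [A^-].
At half-equivalence pH = pKa, so pKa = 10.00.
Ka = 10^(-10.00) = 1.0 x 10^-10.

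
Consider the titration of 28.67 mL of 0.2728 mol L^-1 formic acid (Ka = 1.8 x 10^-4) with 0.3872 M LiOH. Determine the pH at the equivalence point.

n(HCOOH) = 0.2728 x 0.02867 = 0.007821 mol; V(LiOH) at equivalence = 0.007821/0.3872 = 0.02020 L.
At equivalence all the acid is converted to HCOO-; total volume = 0.02867 + 0.02020 = 0.04887 L, so [HCOO-] = 0.007821/0.04887 = 0.1600 M.
Kb = Kw/Ka = 1.0e-14 / 1.8 x 10^-4 = 5.56e-11.
[OH^-] = sqrt(Kb x [HCOO-]) = sqrt(5.56e-11 x 0.1600) = 2.98e-6 M.
pOH = 5.53, so pH = 14.00 - 5.53 = 8.47.

8.47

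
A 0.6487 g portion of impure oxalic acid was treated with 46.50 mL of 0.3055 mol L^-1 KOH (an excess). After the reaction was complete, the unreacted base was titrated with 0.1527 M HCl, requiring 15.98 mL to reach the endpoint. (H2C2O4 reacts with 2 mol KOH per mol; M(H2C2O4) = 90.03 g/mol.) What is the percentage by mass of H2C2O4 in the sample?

Total n(KOH) added = 0.3055 x 0.04650 = 0.01421 mol.
n(HCl) used = 0.1527 x 0.01598 = 0.002440 mol, which equals the excess n(KOH).
So n(KOH) consumed by the sample = 0.01421 - 0.002440 = 0.01177 mol.
n(H2C2O4) = 0.01177 / 2 = 0.005883 mol.
mass H2C2O4 = 0.005883 x 90.03 = 0.5296 g, so %H2C2O4 = 0.5296/0.6487 x 100 = 81.6%.

81.6%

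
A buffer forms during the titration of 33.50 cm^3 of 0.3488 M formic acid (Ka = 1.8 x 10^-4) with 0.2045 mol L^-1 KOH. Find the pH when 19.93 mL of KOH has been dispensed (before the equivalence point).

Initial n(HCOOH) = 0.3488 x 0.03350 = 0.01168 mol.
n(KOH) added = 0.2045 x 0.01993 = 0.004076 mol, converting that many moles of HCOOH to HCOO-.
Remaining n(HCOOH) = 0.007609 mol; n(HCOO-) = 0.004076 mol.
By Henderson-Hasselbalch, pH = pKa + log([A^-]/[HA]) = 3.74 + log(0.004076/0.007609) = 3.74 + (-0.27) = 3.47.

3.47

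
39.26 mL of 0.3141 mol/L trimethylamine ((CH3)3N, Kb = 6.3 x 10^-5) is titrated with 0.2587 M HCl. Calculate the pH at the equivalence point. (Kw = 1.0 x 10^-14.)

n((CH3)3N) = 0.3141 x 0.03926 = 0.01233 mol; V(HCl) at equivalence = 0.01233/0.2587 = 0.04767 L.
At equivalence the base is fully converted to (CH3)3NH+; total volume = 0.08693 L, so [(CH3)3NH+] = 0.01233/0.08693 = 0.1419 M.
Ka((CH3)3NH+) = Kw/Kb = 1.0e-14 / 6.3 x 10^-5 = 1.59e-10.
[H^+] = sqrt(Ka x [(CH3)3NH+]) = sqrt(1.59e-10 x 0.1419) = 4.75e-6 M.
pH = -log(4.75e-6) = 5.32.

5.32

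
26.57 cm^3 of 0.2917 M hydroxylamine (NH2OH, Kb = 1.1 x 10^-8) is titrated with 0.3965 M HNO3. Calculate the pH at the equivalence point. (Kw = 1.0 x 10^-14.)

3.41

n(NH2OH) = 0.2917 x 0.02657 = 0.007750 mol; V(HNO3) at equivalence = 0.007750/0.3965 = 0.01955 L.
At equivalence the base is fully converted to NH3OH+; total volume = 0.04612 L, so [NH3OH+] = 0.007750/0.04612 = 0.1681 M.
Ka(NH3OH+) = Kw/Kb = 1.0e-14 / 1.1 x 10^-8 = 9.09e-7.
[H^+] = sqrt(Ka x [NH3OH+]) = sqrt(9.09e-7 x 0.1681) = 0.000391 M.
pH = -log(0.000391) = 3.41.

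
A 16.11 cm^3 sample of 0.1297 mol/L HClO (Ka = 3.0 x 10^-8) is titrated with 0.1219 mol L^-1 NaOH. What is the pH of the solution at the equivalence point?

n(HClO) = 0.1297 x 0.01611 = 0.002089 mol; V(NaOH) at equivalence = 0.002089/0.1219 = 0.01714 L.
At equivalence all the acid is converted to ClO-; total volume = 0.01611 + 0.01714 = 0.03325 L, so [ClO-] = 0.002089/0.03325 = 0.06284 M.
Kb = Kw/Ka = 1.0e-14 / 3.0 x 10^-8 = 3.33e-7.
[OH^-] = sqrt(Kb x [ClO-]) = sqrt(3.33e-7 x 0.06284) = 0.000145 M.
pOH = 3.84, so pH = 14.00 - 3.84 = 10.16.

10.16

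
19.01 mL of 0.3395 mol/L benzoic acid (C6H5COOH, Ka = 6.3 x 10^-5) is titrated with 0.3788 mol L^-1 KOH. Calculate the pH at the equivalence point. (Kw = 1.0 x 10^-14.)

n(C6H5COOH) = 0.3395 x 0.01901 = 0.006454 mol; V(KOH) at equivalence = 0.006454/0.3788 = 0.01704 L.
At equivalence all the acid is converted to C6H5COO-; total volume = 0.01901 + 0.01704 = 0.03605 L, so [C6H5COO-] = 0.006454/0.03605 = 0.1790 M.
Kb = Kw/Ka = 1.0e-14 / 6.3 x 10^-5 = 1.59e-10.
[OH^-] = sqrt(Kb x [C6H5COO-]) = sqrt(1.59e-10 x 0.1790) = 5.33e-6 M.
pOH = 5.27, so pH = 14.00 - 5.27 = 8.73.

8.73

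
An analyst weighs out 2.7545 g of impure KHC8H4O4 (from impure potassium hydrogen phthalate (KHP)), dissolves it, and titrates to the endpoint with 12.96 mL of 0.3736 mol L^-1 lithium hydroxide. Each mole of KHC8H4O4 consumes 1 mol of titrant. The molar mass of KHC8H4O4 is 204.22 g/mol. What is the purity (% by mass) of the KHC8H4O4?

35.9%

n(LiOH) = 0.3736 x 0.01296 = 0.004842 mol.
n(KHC8H4O4) = 0.004842 / 1 = 0.004842 mol.
mass of KHC8H4O4 = 0.004842 x 204.22 = 0.9888 g.
% purity = 0.9888 / 2.7545 x 100 = 35.9%.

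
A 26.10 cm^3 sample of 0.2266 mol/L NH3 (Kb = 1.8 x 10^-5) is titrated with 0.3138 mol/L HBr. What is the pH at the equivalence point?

n(NH3) = 0.2266 x 0.02610 = 0.005914 mol; V(HBr) at equivalence = 0.005914/0.3138 = 0.01885 L.
At equivalence the base is fully converted to NH4+; total volume = 0.04495 L, so [NH4+] = 0.005914/0.04495 = 0.1316 M.
Ka(NH4+) = Kw/Kb = 1.0e-14 / 1.8 x 10^-5 = 5.56e-10.
[H^+] = sqrt(Ka x [NH4+]) = sqrt(5.56e-10 x 0.1316) = 8.55e-6 M.
pH = -log(8.55e-6) = 5.07.

5.07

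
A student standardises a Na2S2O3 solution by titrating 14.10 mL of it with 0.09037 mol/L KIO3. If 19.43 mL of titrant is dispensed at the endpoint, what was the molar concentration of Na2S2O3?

0.747 M

n(KIO3) = 0.09037 x 0.01943 = 0.001756 mol.
From the balanced equation, 1 mol KIO3 reacts with 6 mol Na2S2O3, so n(Na2S2O3) = 0.001756 x 6/1 = 0.01054 mol.
[Na2S2O3] = 0.01054 / 0.01410 L = 0.747 M.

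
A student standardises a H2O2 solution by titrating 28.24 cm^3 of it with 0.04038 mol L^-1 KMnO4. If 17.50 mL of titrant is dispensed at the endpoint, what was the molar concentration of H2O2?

n(KMnO4) = 0.04038 x 0.01750 = 0.0007066 mol.
From the balanced equation, 2 mol KMnO4 reacts with 5 mol H2O2, so n(H2O2) = 0.0007066 x 5/2 = 0.001767 mol.
[H2O2] = 0.001767 / 0.02824 L = 0.0626 M.

0.0626 M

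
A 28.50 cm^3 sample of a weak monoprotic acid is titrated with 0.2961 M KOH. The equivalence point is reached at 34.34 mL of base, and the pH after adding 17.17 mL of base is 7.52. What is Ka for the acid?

3.0 x 10^-8

17.17 mL is half of the equivalence volume, so this is the half-equivalence point where [HA] = [A^-].
At half-equivalence pH = pKa, so pKa = 7.52.
Ka = 10^(-7.52) = 3.0 x 10^-8.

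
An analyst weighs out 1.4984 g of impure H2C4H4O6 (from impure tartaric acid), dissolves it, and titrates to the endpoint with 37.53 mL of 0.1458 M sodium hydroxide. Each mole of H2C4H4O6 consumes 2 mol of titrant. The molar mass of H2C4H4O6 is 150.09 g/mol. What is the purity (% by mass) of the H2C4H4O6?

27.4%

n(NaOH) = 0.1458 x 0.03753 = 0.005472 mol.
n(H2C4H4O6) = 0.005472 / 2 = 0.002736 mol.
mass of H2C4H4O6 = 0.002736 x 150.09 = 0.4106 g.
% purity = 0.4106 / 1.4984 x 100 = 27.4%.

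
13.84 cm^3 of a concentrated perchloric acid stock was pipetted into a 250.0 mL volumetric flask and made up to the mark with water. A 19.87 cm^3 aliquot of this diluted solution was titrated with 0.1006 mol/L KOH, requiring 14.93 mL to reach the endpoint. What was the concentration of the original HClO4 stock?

n(KOH) = 0.1006 x 0.01493 = 0.001502 mol.
n(HClO4) in the aliquot = 0.001502 mol.
[diluted HClO4] = 0.001502 / 0.01987 = 0.07559 M.
Dilution factor = 250.0/13.84 = 18.06, so [stock] = 0.07559 x 18.06 = 1.37 M.

1.37 M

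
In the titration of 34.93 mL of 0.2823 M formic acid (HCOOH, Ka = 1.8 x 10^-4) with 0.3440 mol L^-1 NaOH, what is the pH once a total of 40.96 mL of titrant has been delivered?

n(acid) = 0.2823 x 0.03493 = 0.009861 mol; n(NaOH) added = 0.3440 x 0.04096 = 0.01409 mol.
Base is in excess by 0.01409 - 0.009861 = 0.004230 mol in a total volume of 0.07589 L.
[OH^-] = 0.004230/0.07589 = 0.05573 M, so pOH = 1.25 and pH = 14.00 - 1.25 = 12.75.

12.75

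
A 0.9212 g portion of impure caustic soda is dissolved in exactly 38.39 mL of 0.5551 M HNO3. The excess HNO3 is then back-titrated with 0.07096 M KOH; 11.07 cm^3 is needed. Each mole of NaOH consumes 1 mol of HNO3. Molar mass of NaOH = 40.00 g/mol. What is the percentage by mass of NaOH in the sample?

Total n(HNO3) added = 0.5551 x 0.03839 = 0.02131 mol.
n(KOH) used = 0.07096 x 0.01107 = 0.0007855 mol, which equals the excess n(HNO3).
So n(HNO3) consumed by the sample = 0.02131 - 0.0007855 = 0.02052 mol.
n(NaOH) = 0.02052 / 1 = 0.02052 mol.
mass NaOH = 0.02052 x 40.00 = 0.8210 g, so %NaOH = 0.8210/0.9212 x 100 = 89.1%.

89.1%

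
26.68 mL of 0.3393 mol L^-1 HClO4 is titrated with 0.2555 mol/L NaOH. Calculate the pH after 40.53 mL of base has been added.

12.29

n(acid) = 0.3393 x 0.02668 = 0.009053 mol; n(NaOH) added = 0.2555 x 0.04053 = 0.01036 mol.
Base is in excess by 0.01036 - 0.009053 = 0.001303 mol in a total volume of 0.06721 L.
[OH^-] = 0.001303/0.06721 = 0.01939 M, so pOH = 1.71 and pH = 14.00 - 1.71 = 12.29.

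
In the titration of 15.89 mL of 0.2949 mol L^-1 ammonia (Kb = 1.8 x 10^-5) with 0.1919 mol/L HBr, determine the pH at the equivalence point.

n(NH3) = 0.2949 x 0.01589 = 0.004686 mol; V(HBr) at equivalence = 0.004686/0.1919 = 0.02442 L.
At equivalence the base is fully converted to NH4+; total volume = 0.04031 L, so [NH4+] = 0.004686/0.04031 = 0.1163 M.
Ka(NH4+) = Kw/Kb = 1.0e-14 / 1.8 x 10^-5 = 5.56e-10.
[H^+] = sqrt(Ka x [NH4+]) = sqrt(5.56e-10 x 0.1163) = 8.04e-6 M.
pH = -log(8.04e-6) = 5.09.

5.09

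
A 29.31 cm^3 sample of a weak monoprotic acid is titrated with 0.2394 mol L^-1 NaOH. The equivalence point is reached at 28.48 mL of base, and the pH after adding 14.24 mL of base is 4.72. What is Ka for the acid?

1.9 x 10^-5

14.24 mL is half of the equivalence volume, so this is the half-equivalence point where [HA] = [A^-].
At half-equivalence pH = pKa, so pKa = 4.72.
Ka = 10^(-4.72) = 1.9 x 10^-5.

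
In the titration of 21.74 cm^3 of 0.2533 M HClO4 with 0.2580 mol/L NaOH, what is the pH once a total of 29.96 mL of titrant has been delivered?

n(acid) = 0.2533 x 0.02174 = 0.005507 mol; n(NaOH) added = 0.2580 x 0.02996 = 0.007730 mol.
Base is in excess by 0.007730 - 0.005507 = 0.002223 mol in a total volume of 0.05170 L.
[OH^-] = 0.002223/0.05170 = 0.04300 M, so pOH = 1.37 and pH = 14.00 - 1.37 = 12.63.

12.63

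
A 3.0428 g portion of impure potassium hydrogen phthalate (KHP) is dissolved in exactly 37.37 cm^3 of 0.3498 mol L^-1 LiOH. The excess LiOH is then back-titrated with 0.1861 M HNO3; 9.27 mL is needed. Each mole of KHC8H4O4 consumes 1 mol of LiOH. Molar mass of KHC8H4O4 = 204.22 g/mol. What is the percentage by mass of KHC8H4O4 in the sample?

76.2%

Total n(LiOH) added = 0.3498 x 0.03737 = 0.01307 mol.
n(HNO3) used = 0.1861 x 0.009270 = 0.001725 mol, which equals the excess n(LiOH).
So n(LiOH) consumed by the sample = 0.01307 - 0.001725 = 0.01135 mol.
n(KHC8H4O4) = 0.01135 / 1 = 0.01135 mol.
mass KHC8H4O4 = 0.01135 x 204.22 = 2.317 g, so %KHC8H4O4 = 2.317/3.0428 x 100 = 76.2%.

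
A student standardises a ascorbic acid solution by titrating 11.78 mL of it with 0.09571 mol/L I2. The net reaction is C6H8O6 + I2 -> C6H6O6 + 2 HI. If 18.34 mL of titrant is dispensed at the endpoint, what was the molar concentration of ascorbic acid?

0.149 M

n(I2) = 0.09571 x 0.01834 = 0.001755 mol.
From the balanced equation, 1 mol I2 reacts with 1 mol ascorbic acid, so n(ascorbic acid) = 0.001755 x 1/1 = 0.001755 mol.
[ascorbic acid] = 0.001755 / 0.01178 L = 0.149 M.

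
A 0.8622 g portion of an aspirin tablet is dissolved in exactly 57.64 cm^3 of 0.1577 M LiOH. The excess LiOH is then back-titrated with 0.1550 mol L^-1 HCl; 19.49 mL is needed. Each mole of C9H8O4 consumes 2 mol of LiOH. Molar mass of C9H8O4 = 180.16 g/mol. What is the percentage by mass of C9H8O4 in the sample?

63.4%

Total n(LiOH) added = 0.1577 x 0.05764 = 0.009090 mol.
n(HCl) used = 0.1550 x 0.01949 = 0.003021 mol, which equals the excess n(LiOH).
So n(LiOH) consumed by the sample = 0.009090 - 0.003021 = 0.006069 mol.
n(C9H8O4) = 0.006069 / 2 = 0.003034 mol.
mass C9H8O4 = 0.003034 x 180.16 = 0.5467 g, so %C9H8O4 = 0.5467/0.8622 x 100 = 63.4%.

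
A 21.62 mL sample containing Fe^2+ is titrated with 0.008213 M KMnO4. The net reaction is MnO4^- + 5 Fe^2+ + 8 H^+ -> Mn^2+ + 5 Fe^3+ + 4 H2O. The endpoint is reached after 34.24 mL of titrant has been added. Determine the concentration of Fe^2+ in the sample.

0.0650 M

n(KMnO4) = 0.008213 x 0.03424 = 0.0002812 mol.
From the balanced equation, 1 mol KMnO4 reacts with 5 mol Fe^2+, so n(Fe^2+) = 0.0002812 x 5/1 = 0.001406 mol.
[Fe^2+] = 0.001406 / 0.02162 L = 0.0650 M.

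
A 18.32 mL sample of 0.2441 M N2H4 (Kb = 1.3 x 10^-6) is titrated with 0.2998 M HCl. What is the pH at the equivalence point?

4.49

n(N2H4) = 0.2441 x 0.01832 = 0.004472 mol; V(HCl) at equivalence = 0.004472/0.2998 = 0.01492 L.
At equivalence the base is fully converted to N2H5+; total volume = 0.03324 L, so [N2H5+] = 0.004472/0.03324 = 0.1345 M.
Ka(N2H5+) = Kw/Kb = 1.0e-14 / 1.3 x 10^-6 = 7.69e-9.
[H^+] = sqrt(Ka x [N2H5+]) = sqrt(7.69e-9 x 0.1345) = 3.22e-5 M.
pH = -log(3.22e-5) = 4.49.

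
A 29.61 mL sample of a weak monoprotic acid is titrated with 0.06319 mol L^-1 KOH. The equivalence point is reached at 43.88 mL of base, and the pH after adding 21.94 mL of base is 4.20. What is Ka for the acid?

6.3 x 10^-5

21.94 mL is half of the equivalence volume, so this is the half-equivalence point where [HA] = [A^-].
At half-equivalence pH = pKa, so pKa = 4.20.
Ka = 10^(-4.20) = 6.3 x 10^-5.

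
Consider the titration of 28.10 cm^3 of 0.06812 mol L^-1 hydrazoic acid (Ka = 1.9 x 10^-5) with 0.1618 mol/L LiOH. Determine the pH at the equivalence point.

8.70

n(HN3) = 0.06812 x 0.02810 = 0.001914 mol; V(LiOH) at equivalence = 0.001914/0.1618 = 0.01183 L.
At equivalence all the acid is converted to N3-; total volume = 0.02810 + 0.01183 = 0.03993 L, so [N3-] = 0.001914/0.03993 = 0.04794 M.
Kb = Kw/Ka = 1.0e-14 / 1.9 x 10^-5 = 5.26e-10.
[OH^-] = sqrt(Kb x [N3-]) = sqrt(5.26e-10 x 0.04794) = 5.02e-6 M.
pOH = 5.30, so pH = 14.00 - 5.30 = 8.70.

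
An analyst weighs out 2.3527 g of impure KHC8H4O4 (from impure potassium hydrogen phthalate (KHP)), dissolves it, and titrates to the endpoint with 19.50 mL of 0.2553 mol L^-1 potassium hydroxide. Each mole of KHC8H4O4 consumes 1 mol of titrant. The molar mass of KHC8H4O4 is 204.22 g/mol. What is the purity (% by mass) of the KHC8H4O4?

n(KOH) = 0.2553 x 0.01950 = 0.004978 mol.
n(KHC8H4O4) = 0.004978 / 1 = 0.004978 mol.
mass of KHC8H4O4 = 0.004978 x 204.22 = 1.017 g.
% purity = 1.017 / 2.3527 x 100 = 43.2%.

43.2%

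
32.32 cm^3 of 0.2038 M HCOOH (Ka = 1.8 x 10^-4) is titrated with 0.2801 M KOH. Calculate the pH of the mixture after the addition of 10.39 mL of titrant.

3.64

Initial n(HCOOH) = 0.2038 x 0.03232 = 0.006587 mol.
n(KOH) added = 0.2801 x 0.01039 = 0.002910 mol, converting that many moles of HCOOH to HCOO-.
Remaining n(HCOOH) = 0.003677 mol; n(HCOO-) = 0.002910 mol.
By Henderson-Hasselbalch, pH = pKa + log([A^-]/[HA]) = 3.74 + log(0.002910/0.003677) = 3.74 + (-0.10) = 3.64.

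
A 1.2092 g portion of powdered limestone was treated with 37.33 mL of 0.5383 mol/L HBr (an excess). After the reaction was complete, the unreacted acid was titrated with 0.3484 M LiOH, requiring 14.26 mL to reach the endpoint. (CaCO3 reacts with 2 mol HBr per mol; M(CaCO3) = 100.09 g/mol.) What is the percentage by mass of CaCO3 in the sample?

Total n(HBr) added = 0.5383 x 0.03733 = 0.02009 mol.
n(LiOH) used = 0.3484 x 0.01426 = 0.004968 mol, which equals the excess n(HBr).
So n(HBr) consumed by the sample = 0.02009 - 0.004968 = 0.01513 mol.
n(CaCO3) = 0.01513 / 2 = 0.007563 mol.
mass CaCO3 = 0.007563 x 100.09 = 0.7570 g, so %CaCO3 = 0.7570/1.2092 x 100 = 62.6%.

62.6%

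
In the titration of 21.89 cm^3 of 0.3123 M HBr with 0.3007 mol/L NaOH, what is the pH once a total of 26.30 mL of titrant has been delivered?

n(acid) = 0.3123 x 0.02189 = 0.006836 mol; n(NaOH) added = 0.3007 x 0.02630 = 0.007908 mol.
Base is in excess by 0.007908 - 0.006836 = 0.001072 mol in a total volume of 0.04819 L.
[OH^-] = 0.001072/0.04819 = 0.02225 M, so pOH = 1.65 and pH = 14.00 - 1.65 = 12.35.

12.35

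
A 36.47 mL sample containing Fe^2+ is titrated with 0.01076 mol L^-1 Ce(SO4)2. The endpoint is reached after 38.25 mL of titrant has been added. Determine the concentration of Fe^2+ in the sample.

n(Ce(SO4)2) = 0.01076 x 0.03825 = 0.0004116 mol.
From the balanced equation, 1 mol Ce(SO4)2 reacts with 1 mol Fe^2+, so n(Fe^2+) = 0.0004116 x 1/1 = 0.0004116 mol.
[Fe^2+] = 0.0004116 / 0.03647 L = 0.0113 M.

0.0113 M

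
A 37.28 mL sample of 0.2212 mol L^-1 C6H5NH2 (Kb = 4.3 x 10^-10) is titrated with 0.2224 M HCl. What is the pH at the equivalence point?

2.79

n(C6H5NH2) = 0.2212 x 0.03728 = 0.008246 mol; V(HCl) at equivalence = 0.008246/0.2224 = 0.03708 L.
At equivalence the base is fully converted to C6H5NH3+; total volume = 0.07436 L, so [C6H5NH3+] = 0.008246/0.07436 = 0.1109 M.
Ka(C6H5NH3+) = Kw/Kb = 1.0e-14 / 4.3 x 10^-10 = 2.33e-5.
[H^+] = sqrt(Ka x [C6H5NH3+]) = sqrt(2.33e-5 x 0.1109) = 0.00161 M.
pH = -log(0.00161) = 2.79.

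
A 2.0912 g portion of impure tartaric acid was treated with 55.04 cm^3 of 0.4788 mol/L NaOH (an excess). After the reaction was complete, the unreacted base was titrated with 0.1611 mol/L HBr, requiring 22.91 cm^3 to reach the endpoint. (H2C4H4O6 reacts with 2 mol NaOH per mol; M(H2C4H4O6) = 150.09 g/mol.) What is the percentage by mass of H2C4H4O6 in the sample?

81.3%

Total n(NaOH) added = 0.4788 x 0.05504 = 0.02635 mol.
n(HBr) used = 0.1611 x 0.02291 = 0.003691 mol, which equals the excess n(NaOH).
So n(NaOH) consumed by the sample = 0.02635 - 0.003691 = 0.02266 mol.
n(H2C4H4O6) = 0.02266 / 2 = 0.01133 mol.
mass H2C4H4O6 = 0.01133 x 150.09 = 1.701 g, so %H2C4H4O6 = 1.701/2.0912 x 100 = 81.3%.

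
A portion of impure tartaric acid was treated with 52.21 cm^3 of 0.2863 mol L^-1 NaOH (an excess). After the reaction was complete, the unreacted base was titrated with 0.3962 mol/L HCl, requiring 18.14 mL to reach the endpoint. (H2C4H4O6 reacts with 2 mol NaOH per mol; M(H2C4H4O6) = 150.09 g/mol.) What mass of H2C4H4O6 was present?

0.582 g

Total n(NaOH) added = 0.2863 x 0.05221 = 0.01495 mol.
n(HCl) used = 0.3962 x 0.01814 = 0.007187 mol, which equals the excess n(NaOH).
So n(NaOH) consumed by the sample = 0.01495 - 0.007187 = 0.007761 mol.
n(H2C4H4O6) = 0.007761 / 2 = 0.003880 mol.
mass = 0.003880 mol x 150.09 g/mol = 0.582 g.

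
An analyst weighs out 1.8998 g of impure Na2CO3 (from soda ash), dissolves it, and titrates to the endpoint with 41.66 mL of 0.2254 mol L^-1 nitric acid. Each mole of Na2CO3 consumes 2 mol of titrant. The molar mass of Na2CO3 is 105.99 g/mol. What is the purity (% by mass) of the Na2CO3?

26.2%

n(HNO3) = 0.2254 x 0.04166 = 0.009390 mol.
n(Na2CO3) = 0.009390 / 2 = 0.004695 mol.
mass of Na2CO3 = 0.004695 x 105.99 = 0.4976 g.
% purity = 0.4976 / 1.8998 x 100 = 26.2%.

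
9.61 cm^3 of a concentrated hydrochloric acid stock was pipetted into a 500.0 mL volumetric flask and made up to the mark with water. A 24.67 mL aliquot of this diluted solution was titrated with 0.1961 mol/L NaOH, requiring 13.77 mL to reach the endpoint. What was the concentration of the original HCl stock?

n(NaOH) = 0.1961 x 0.01377 = 0.002700 mol.
n(HCl) in the aliquot = 0.002700 mol.
[diluted HCl] = 0.002700 / 0.02467 = 0.1095 M.
Dilution factor = 500.0/9.610 = 52.03, so [stock] = 0.1095 x 52.03 = 5.69 M.

5.69 M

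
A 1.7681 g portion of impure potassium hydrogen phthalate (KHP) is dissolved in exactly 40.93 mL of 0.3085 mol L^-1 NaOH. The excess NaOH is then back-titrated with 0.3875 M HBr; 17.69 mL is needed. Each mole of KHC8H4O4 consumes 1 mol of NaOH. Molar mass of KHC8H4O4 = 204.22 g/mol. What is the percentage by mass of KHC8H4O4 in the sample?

Total n(NaOH) added = 0.3085 x 0.04093 = 0.01263 mol.
n(HBr) used = 0.3875 x 0.01769 = 0.006855 mol, which equals the excess n(NaOH).
So n(NaOH) consumed by the sample = 0.01263 - 0.006855 = 0.005772 mol.
n(KHC8H4O4) = 0.005772 / 1 = 0.005772 mol.
mass KHC8H4O4 = 0.005772 x 204.22 = 1.179 g, so %KHC8H4O4 = 1.179/1.7681 x 100 = 66.7%.

66.7%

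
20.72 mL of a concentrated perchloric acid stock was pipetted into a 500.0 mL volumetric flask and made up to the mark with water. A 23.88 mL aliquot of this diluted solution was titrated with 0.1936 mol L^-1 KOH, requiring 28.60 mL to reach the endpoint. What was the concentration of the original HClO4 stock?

5.60 M

n(KOH) = 0.1936 x 0.02860 = 0.005537 mol.
n(HClO4) in the aliquot = 0.005537 mol.
[diluted HClO4] = 0.005537 / 0.02388 = 0.2319 M.
Dilution factor = 500.0/20.72 = 24.13, so [stock] = 0.2319 x 24.13 = 5.60 M.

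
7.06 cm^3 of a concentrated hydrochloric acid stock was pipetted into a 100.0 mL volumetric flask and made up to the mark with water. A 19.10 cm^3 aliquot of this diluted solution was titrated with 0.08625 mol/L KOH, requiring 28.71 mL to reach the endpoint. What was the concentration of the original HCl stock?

1.84 M

n(KOH) = 0.08625 x 0.02871 = 0.002476 mol.
n(HCl) in the aliquot = 0.002476 mol.
[diluted HCl] = 0.002476 / 0.01910 = 0.1296 M.
Dilution factor = 100.0/7.060 = 14.16, so [stock] = 0.1296 x 14.16 = 1.84 M.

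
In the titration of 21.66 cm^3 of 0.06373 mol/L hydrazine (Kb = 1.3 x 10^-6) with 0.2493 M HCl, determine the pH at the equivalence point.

4.70

n(N2H4) = 0.06373 x 0.02166 = 0.001380 mol; V(HCl) at equivalence = 0.001380/0.2493 = 0.005537 L.
At equivalence the base is fully converted to N2H5+; total volume = 0.02720 L, so [N2H5+] = 0.001380/0.02720 = 0.05076 M.
Ka(N2H5+) = Kw/Kb = 1.0e-14 / 1.3 x 10^-6 = 7.69e-9.
[H^+] = sqrt(Ka x [N2H5+]) = sqrt(7.69e-9 x 0.05076) = 1.98e-5 M.
pH = -log(1.98e-5) = 4.70.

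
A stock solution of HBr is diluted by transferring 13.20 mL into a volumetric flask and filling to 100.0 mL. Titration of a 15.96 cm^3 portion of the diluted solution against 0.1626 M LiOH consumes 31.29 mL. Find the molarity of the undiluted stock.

2.42 M

n(LiOH) = 0.1626 x 0.03129 = 0.005088 mol.
n(HBr) in the aliquot = 0.005088 mol.
[diluted HBr] = 0.005088 / 0.01596 = 0.3188 M.
Dilution factor = 100.0/13.20 = 7.576, so [stock] = 0.3188 x 7.576 = 2.42 M.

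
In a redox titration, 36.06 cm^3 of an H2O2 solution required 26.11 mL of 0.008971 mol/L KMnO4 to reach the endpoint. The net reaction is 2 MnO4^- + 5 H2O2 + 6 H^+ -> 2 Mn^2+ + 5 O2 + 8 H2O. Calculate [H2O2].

n(KMnO4) = 0.008971 x 0.02611 = 0.0002342 mol.
From the balanced equation, 2 mol KMnO4 reacts with 5 mol H2O2, so n(H2O2) = 0.0002342 x 5/2 = 0.0005856 mol.
[H2O2] = 0.0005856 / 0.03606 L = 0.0162 M.

0.0162 M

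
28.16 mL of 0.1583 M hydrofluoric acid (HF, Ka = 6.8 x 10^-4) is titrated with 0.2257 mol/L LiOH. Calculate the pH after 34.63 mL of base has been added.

n(acid) = 0.1583 x 0.02816 = 0.004458 mol; n(LiOH) added = 0.2257 x 0.03463 = 0.007816 mol.
Base is in excess by 0.007816 - 0.004458 = 0.003358 mol in a total volume of 0.06279 L.
[OH^-] = 0.003358/0.06279 = 0.05348 M, so pOH = 1.27 and pH = 14.00 - 1.27 = 12.73.

12.73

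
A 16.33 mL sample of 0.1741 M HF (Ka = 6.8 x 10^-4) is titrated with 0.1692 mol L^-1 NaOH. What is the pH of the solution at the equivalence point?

8.05

n(HF) = 0.1741 x 0.01633 = 0.002843 mol; V(NaOH) at equivalence = 0.002843/0.1692 = 0.01680 L.
At equivalence all the acid is converted to F-; total volume = 0.01633 + 0.01680 = 0.03313 L, so [F-] = 0.002843/0.03313 = 0.08581 M.
Kb = Kw/Ka = 1.0e-14 / 6.8 x 10^-4 = 1.47e-11.
[OH^-] = sqrt(Kb x [F-]) = sqrt(1.47e-11 x 0.08581) = 1.12e-6 M.
pOH = 5.95, so pH = 14.00 - 5.95 = 8.05.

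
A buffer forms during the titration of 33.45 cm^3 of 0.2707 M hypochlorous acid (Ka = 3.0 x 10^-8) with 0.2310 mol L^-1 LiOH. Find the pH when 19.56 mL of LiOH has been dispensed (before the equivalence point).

Initial n(HClO) = 0.2707 x 0.03345 = 0.009055 mol.
n(LiOH) added = 0.2310 x 0.01956 = 0.004518 mol, converting that many moles of HClO to ClO-.
Remaining n(HClO) = 0.004537 mol; n(ClO-) = 0.004518 mol.
By Henderson-Hasselbalch, pH = pKa + log([A^-]/[HA]) = 7.52 + log(0.004518/0.004537) = 7.52 + (-0.00) = 7.52.

7.52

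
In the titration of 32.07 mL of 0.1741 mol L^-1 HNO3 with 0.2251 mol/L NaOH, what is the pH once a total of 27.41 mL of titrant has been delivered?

11.99

n(acid) = 0.1741 x 0.03207 = 0.005583 mol; n(NaOH) added = 0.2251 x 0.02741 = 0.006170 mol.
Base is in excess by 0.006170 - 0.005583 = 0.0005866 mol in a total volume of 0.05948 L.
[OH^-] = 0.0005866/0.05948 = 0.009862 M, so pOH = 2.01 and pH = 14.00 - 2.01 = 11.99.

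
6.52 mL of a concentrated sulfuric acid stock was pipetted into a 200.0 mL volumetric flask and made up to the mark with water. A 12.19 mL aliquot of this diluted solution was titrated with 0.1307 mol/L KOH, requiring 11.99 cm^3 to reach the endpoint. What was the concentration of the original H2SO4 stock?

1.97 M

n(KOH) = 0.1307 x 0.01199 = 0.001567 mol.
n(H2SO4) in the aliquot = 0.001567 x 1/2 = 0.0007835 mol.
[diluted H2SO4] = 0.0007835 / 0.01219 = 0.06428 M.
Dilution factor = 200.0/6.520 = 30.67, so [stock] = 0.06428 x 30.67 = 1.97 M.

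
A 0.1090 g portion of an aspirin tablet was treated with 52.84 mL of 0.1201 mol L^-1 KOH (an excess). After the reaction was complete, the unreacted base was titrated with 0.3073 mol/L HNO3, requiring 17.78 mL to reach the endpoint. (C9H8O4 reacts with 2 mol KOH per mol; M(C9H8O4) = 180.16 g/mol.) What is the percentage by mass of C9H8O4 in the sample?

Total n(KOH) added = 0.1201 x 0.05284 = 0.006346 mol.
n(HNO3) used = 0.3073 x 0.01778 = 0.005464 mol, which equals the excess n(KOH).
So n(KOH) consumed by the sample = 0.006346 - 0.005464 = 0.0008823 mol.
n(C9H8O4) = 0.0008823 / 2 = 0.0004411 mol.
mass C9H8O4 = 0.0004411 x 180.16 = 0.07948 g, so %C9H8O4 = 0.07948/0.1090 x 100 = 72.9%.

72.9%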